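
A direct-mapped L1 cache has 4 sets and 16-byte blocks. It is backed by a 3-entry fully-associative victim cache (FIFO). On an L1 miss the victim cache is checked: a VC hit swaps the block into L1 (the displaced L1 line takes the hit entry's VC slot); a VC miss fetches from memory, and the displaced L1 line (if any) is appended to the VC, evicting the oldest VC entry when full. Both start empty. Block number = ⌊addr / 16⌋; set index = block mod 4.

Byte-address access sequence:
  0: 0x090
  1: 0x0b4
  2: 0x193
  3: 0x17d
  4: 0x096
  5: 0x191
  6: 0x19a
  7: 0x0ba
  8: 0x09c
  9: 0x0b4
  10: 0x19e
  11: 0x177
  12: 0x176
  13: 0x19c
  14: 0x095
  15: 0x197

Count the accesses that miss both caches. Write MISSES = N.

MISSES = 4

#0 0x90→b9/s1 MISS; vc=[]
#1 0xb4→b11/s3 MISS; vc=[]
#2 0x193→b25/s1 MISS; vc=[9]
#3 0x17d→b23/s3 MISS; vc=[9,11]
#4 0x96→b9/s1 VC-HIT; vc=[25,11]
#5 0x191→b25/s1 VC-HIT; vc=[9,11]
#6 0x19a→b25/s1 L1-HIT; vc=[9,11]
#7 0xba→b11/s3 VC-HIT; vc=[9,23]
#8 0x9c→b9/s1 VC-HIT; vc=[25,23]
#9 0xb4→b11/s3 L1-HIT; vc=[25,23]
#10 0x19e→b25/s1 VC-HIT; vc=[9,23]
#11 0x177→b23/s3 VC-HIT; vc=[9,11]
#12 0x176→b23/s3 L1-HIT; vc=[9,11]
#13 0x19c→b25/s1 L1-HIT; vc=[9,11]
#14 0x95→b9/s1 VC-HIT; vc=[25,11]
#15 0x197→b25/s1 VC-HIT; vc=[9,11]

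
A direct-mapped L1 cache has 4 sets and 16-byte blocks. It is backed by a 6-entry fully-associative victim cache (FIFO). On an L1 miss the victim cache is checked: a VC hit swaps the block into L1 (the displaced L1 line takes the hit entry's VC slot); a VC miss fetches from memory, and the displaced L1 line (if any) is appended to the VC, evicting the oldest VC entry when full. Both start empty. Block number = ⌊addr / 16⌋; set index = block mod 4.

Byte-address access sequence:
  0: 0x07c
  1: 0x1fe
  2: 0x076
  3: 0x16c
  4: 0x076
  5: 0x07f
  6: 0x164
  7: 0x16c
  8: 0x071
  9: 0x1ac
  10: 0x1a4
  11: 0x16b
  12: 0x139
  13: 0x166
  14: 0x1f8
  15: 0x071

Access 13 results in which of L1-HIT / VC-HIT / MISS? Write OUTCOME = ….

OUTCOME = L1-HIT

#0 0x7c→b7/s3 MISS; vc=[]
#1 0x1fe→b31/s3 MISS; vc=[7]
#2 0x76→b7/s3 VC-HIT; vc=[31]
#3 0x16c→b22/s2 MISS; vc=[31]
#4 0x76→b7/s3 L1-HIT; vc=[31]
#5 0x7f→b7/s3 L1-HIT; vc=[31]
#6 0x164→b22/s2 L1-HIT; vc=[31]
#7 0x16c→b22/s2 L1-HIT; vc=[31]
#8 0x71→b7/s3 L1-HIT; vc=[31]
#9 0x1ac→b26/s2 MISS; vc=[31,22]
#10 0x1a4→b26/s2 L1-HIT; vc=[31,22]
#11 0x16b→b22/s2 VC-HIT; vc=[31,26]
#12 0x139→b19/s3 MISS; vc=[31,26,7]
#13 0x166→b22/s2 L1-HIT; vc=[31,26,7]
#14 0x1f8→b31/s3 VC-HIT; vc=[19,26,7]
#15 0x71→b7/s3 VC-HIT; vc=[19,26,31]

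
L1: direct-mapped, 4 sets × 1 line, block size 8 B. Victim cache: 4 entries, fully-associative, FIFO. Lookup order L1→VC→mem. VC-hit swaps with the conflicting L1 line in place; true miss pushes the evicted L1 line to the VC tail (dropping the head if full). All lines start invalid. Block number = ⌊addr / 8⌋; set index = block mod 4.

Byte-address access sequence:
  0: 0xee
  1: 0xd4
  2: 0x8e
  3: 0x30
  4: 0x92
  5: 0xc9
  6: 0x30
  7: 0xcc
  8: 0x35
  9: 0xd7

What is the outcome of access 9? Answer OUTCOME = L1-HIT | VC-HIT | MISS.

OUTCOME = VC-HIT

0: 0xee (blk 29, set 1) → MISS  vc=[]
1: 0xd4 (blk 26, set 2) → MISS  vc=[]
2: 0x8e (blk 17, set 1) → MISS  vc=[29]
3: 0x30 (blk 6, set 2) → MISS  vc=[29, 26]
4: 0x92 (blk 18, set 2) → MISS  vc=[29, 26, 6]
5: 0xc9 (blk 25, set 1) → MISS  vc=[29, 26, 6, 17]
6: 0x30 (blk 6, set 2) → VC-HIT  vc=[29, 26, 18, 17]
7: 0xcc (blk 25, set 1) → L1-HIT  vc=[29, 26, 18, 17]
8: 0x35 (blk 6, set 2) → L1-HIT  vc=[29, 26, 18, 17]
9: 0xd7 (blk 26, set 2) → VC-HIT  vc=[29, 6, 18, 17]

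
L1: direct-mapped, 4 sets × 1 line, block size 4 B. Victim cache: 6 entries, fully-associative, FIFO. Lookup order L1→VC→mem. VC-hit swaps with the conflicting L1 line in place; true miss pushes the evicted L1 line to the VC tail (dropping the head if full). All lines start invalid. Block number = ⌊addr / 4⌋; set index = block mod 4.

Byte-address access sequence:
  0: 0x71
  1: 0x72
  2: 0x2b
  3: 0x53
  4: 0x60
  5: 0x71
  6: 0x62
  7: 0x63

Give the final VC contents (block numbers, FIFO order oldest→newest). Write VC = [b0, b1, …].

  [0] addr=0x71 blk=28 s=0: MISS | VC []
  [1] addr=0x72 blk=28 s=0: L1-HIT | VC []
  [2] addr=0x2b blk=10 s=2: MISS | VC []
  [3] addr=0x53 blk=20 s=0: MISS | VC [28]
  [4] addr=0x60 blk=24 s=0: MISS | VC [28, 20]
  [5] addr=0x71 blk=28 s=0: VC-HIT | VC [24, 20]
  [6] addr=0x62 blk=24 s=0: VC-HIT | VC [28, 20]
  [7] addr=0x63 blk=24 s=0: L1-HIT | VC [28, 20]

VC = [28, 20]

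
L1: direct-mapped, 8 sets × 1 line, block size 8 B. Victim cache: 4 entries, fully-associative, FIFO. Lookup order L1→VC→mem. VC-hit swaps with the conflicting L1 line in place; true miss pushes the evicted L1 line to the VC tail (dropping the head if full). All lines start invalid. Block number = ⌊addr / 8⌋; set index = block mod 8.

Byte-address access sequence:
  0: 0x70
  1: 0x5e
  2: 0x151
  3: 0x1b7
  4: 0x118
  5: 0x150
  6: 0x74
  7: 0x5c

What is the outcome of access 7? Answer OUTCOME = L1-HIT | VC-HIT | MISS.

OUTCOME = VC-HIT

  [0] addr=0x70 blk=14 s=6: MISS | VC []
  [1] addr=0x5e blk=11 s=3: MISS | VC []
  [2] addr=0x151 blk=42 s=2: MISS | VC []
  [3] addr=0x1b7 blk=54 s=6: MISS | VC [14]
  [4] addr=0x118 blk=35 s=3: MISS | VC [14, 11]
  [5] addr=0x150 blk=42 s=2: L1-HIT | VC [14, 11]
  [6] addr=0x74 blk=14 s=6: VC-HIT | VC [54, 11]
  [7] addr=0x5c blk=11 s=3: VC-HIT | VC [54, 35]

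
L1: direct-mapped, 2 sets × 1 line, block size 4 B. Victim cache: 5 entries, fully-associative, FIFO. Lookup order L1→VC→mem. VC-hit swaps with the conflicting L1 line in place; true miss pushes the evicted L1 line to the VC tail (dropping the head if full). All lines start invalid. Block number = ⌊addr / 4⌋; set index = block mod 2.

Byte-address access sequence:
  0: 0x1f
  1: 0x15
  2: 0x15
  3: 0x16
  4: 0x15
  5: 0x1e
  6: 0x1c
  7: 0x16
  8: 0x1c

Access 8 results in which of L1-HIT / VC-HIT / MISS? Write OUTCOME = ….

#0 0x1f→b7/s1 MISS; vc=[]
#1 0x15→b5/s1 MISS; vc=[7]
#2 0x15→b5/s1 L1-HIT; vc=[7]
#3 0x16→b5/s1 L1-HIT; vc=[7]
#4 0x15→b5/s1 L1-HIT; vc=[7]
#5 0x1e→b7/s1 VC-HIT; vc=[5]
#6 0x1c→b7/s1 L1-HIT; vc=[5]
#7 0x16→b5/s1 VC-HIT; vc=[7]
#8 0x1c→b7/s1 VC-HIT; vc=[5]

OUTCOME = VC-HIT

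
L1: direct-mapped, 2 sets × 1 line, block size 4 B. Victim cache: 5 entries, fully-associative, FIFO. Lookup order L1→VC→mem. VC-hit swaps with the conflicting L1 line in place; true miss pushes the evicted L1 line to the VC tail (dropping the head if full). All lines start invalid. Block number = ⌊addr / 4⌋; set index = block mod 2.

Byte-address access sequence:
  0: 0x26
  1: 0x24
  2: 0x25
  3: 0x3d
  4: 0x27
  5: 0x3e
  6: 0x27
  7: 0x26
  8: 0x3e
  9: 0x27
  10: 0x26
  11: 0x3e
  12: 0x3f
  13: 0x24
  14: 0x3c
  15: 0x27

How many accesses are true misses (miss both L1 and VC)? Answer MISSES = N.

0: 0x26 (blk 9, set 1) → MISS  vc=[]
1: 0x24 (blk 9, set 1) → L1-HIT  vc=[]
2: 0x25 (blk 9, set 1) → L1-HIT  vc=[]
3: 0x3d (blk 15, set 1) → MISS  vc=[9]
4: 0x27 (blk 9, set 1) → VC-HIT  vc=[15]
5: 0x3e (blk 15, set 1) → VC-HIT  vc=[9]
6: 0x27 (blk 9, set 1) → VC-HIT  vc=[15]
7: 0x26 (blk 9, set 1) → L1-HIT  vc=[15]
8: 0x3e (blk 15, set 1) → VC-HIT  vc=[9]
9: 0x27 (blk 9, set 1) → VC-HIT  vc=[15]
10: 0x26 (blk 9, set 1) → L1-HIT  vc=[15]
11: 0x3e (blk 15, set 1) → VC-HIT  vc=[9]
12: 0x3f (blk 15, set 1) → L1-HIT  vc=[9]
13: 0x24 (blk 9, set 1) → VC-HIT  vc=[15]
14: 0x3c (blk 15, set 1) → VC-HIT  vc=[9]
15: 0x27 (blk 9, set 1) → VC-HIT  vc=[15]

MISSES = 2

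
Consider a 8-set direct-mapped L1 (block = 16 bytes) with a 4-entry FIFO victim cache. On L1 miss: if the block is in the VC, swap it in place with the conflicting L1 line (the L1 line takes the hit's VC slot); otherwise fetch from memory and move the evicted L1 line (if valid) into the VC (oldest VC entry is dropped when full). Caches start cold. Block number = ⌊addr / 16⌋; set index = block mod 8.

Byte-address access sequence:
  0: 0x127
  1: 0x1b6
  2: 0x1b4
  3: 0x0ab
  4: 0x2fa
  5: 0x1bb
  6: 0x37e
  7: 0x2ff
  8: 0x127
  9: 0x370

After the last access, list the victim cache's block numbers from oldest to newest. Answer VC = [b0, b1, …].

  [0] addr=0x127 blk=18 s=2: MISS | VC []
  [1] addr=0x1b6 blk=27 s=3: MISS | VC []
  [2] addr=0x1b4 blk=27 s=3: L1-HIT | VC []
  [3] addr=0xab blk=10 s=2: MISS | VC [18]
  [4] addr=0x2fa blk=47 s=7: MISS | VC [18]
  [5] addr=0x1bb blk=27 s=3: L1-HIT | VC [18]
  [6] addr=0x37e blk=55 s=7: MISS | VC [18, 47]
  [7] addr=0x2ff blk=47 s=7: VC-HIT | VC [18, 55]
  [8] addr=0x127 blk=18 s=2: VC-HIT | VC [10, 55]
  [9] addr=0x370 blk=55 s=7: VC-HIT | VC [10, 47]

VC = [10, 47]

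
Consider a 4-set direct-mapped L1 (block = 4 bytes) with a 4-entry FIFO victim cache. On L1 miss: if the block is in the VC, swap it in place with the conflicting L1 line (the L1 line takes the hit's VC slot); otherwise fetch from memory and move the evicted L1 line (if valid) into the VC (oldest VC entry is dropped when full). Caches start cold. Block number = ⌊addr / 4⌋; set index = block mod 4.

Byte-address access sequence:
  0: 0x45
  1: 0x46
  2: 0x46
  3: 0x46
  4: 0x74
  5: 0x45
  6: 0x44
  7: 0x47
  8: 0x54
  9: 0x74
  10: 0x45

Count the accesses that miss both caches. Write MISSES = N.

  [0] addr=0x45 blk=17 s=1: MISS | VC []
  [1] addr=0x46 blk=17 s=1: L1-HIT | VC []
  [2] addr=0x46 blk=17 s=1: L1-HIT | VC []
  [3] addr=0x46 blk=17 s=1: L1-HIT | VC []
  [4] addr=0x74 blk=29 s=1: MISS | VC [17]
  [5] addr=0x45 blk=17 s=1: VC-HIT | VC [29]
  [6] addr=0x44 blk=17 s=1: L1-HIT | VC [29]
  [7] addr=0x47 blk=17 s=1: L1-HIT | VC [29]
  [8] addr=0x54 blk=21 s=1: MISS | VC [29, 17]
  [9] addr=0x74 blk=29 s=1: VC-HIT | VC [21, 17]
  [10] addr=0x45 blk=17 s=1: VC-HIT | VC [21, 29]

MISSES = 3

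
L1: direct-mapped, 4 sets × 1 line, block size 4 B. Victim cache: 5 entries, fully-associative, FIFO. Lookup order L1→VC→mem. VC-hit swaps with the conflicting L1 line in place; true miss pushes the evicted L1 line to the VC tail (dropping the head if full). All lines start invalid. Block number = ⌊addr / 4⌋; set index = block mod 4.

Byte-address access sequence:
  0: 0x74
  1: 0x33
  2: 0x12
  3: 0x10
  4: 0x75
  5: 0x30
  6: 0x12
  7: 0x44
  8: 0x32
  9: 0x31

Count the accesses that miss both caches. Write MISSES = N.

0: 0x74 (blk 29, set 1) → MISS  vc=[]
1: 0x33 (blk 12, set 0) → MISS  vc=[]
2: 0x12 (blk 4, set 0) → MISS  vc=[12]
3: 0x10 (blk 4, set 0) → L1-HIT  vc=[12]
4: 0x75 (blk 29, set 1) → L1-HIT  vc=[12]
5: 0x30 (blk 12, set 0) → VC-HIT  vc=[4]
6: 0x12 (blk 4, set 0) → VC-HIT  vc=[12]
7: 0x44 (blk 17, set 1) → MISS  vc=[12, 29]
8: 0x32 (blk 12, set 0) → VC-HIT  vc=[4, 29]
9: 0x31 (blk 12, set 0) → L1-HIT  vc=[4, 29]

MISSES = 4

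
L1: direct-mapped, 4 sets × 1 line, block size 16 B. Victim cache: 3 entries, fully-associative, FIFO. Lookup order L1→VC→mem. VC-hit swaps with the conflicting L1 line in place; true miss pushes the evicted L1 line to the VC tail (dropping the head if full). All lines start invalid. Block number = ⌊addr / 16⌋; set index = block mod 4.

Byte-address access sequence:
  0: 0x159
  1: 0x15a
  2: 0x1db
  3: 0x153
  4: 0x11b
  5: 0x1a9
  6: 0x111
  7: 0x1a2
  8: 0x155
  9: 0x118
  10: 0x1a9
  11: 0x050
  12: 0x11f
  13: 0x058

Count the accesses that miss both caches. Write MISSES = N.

  [0] addr=0x159 blk=21 s=1: MISS | VC []
  [1] addr=0x15a blk=21 s=1: L1-HIT | VC []
  [2] addr=0x1db blk=29 s=1: MISS | VC [21]
  [3] addr=0x153 blk=21 s=1: VC-HIT | VC [29]
  [4] addr=0x11b blk=17 s=1: MISS | VC [29, 21]
  [5] addr=0x1a9 blk=26 s=2: MISS | VC [29, 21]
  [6] addr=0x111 blk=17 s=1: L1-HIT | VC [29, 21]
  [7] addr=0x1a2 blk=26 s=2: L1-HIT | VC [29, 21]
  [8] addr=0x155 blk=21 s=1: VC-HIT | VC [29, 17]
  [9] addr=0x118 blk=17 s=1: VC-HIT | VC [29, 21]
  [10] addr=0x1a9 blk=26 s=2: L1-HIT | VC [29, 21]
  [11] addr=0x50 blk=5 s=1: MISS | VC [29, 21, 17]
  [12] addr=0x11f blk=17 s=1: VC-HIT | VC [29, 21, 5]
  [13] addr=0x58 blk=5 s=1: VC-HIT | VC [29, 21, 17]

MISSES = 5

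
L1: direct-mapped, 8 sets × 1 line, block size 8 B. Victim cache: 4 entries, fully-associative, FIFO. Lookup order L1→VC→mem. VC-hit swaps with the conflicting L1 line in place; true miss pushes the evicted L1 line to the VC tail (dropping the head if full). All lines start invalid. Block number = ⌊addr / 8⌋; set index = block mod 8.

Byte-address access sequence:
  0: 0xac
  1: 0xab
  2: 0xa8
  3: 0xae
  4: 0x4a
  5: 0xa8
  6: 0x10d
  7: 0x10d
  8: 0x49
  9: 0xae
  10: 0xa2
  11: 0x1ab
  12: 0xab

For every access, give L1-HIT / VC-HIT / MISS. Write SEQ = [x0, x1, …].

SEQ = [MISS, L1-HIT, L1-HIT, L1-HIT, MISS, L1-HIT, MISS, L1-HIT, VC-HIT, L1-HIT, MISS, MISS, VC-HIT]

#0 0xac→b21/s5 MISS; vc=[]
#1 0xab→b21/s5 L1-HIT; vc=[]
#2 0xa8→b21/s5 L1-HIT; vc=[]
#3 0xae→b21/s5 L1-HIT; vc=[]
#4 0x4a→b9/s1 MISS; vc=[]
#5 0xa8→b21/s5 L1-HIT; vc=[]
#6 0x10d→b33/s1 MISS; vc=[9]
#7 0x10d→b33/s1 L1-HIT; vc=[9]
#8 0x49→b9/s1 VC-HIT; vc=[33]
#9 0xae→b21/s5 L1-HIT; vc=[33]
#10 0xa2→b20/s4 MISS; vc=[33]
#11 0x1ab→b53/s5 MISS; vc=[33,21]
#12 0xab→b21/s5 VC-HIT; vc=[33,53]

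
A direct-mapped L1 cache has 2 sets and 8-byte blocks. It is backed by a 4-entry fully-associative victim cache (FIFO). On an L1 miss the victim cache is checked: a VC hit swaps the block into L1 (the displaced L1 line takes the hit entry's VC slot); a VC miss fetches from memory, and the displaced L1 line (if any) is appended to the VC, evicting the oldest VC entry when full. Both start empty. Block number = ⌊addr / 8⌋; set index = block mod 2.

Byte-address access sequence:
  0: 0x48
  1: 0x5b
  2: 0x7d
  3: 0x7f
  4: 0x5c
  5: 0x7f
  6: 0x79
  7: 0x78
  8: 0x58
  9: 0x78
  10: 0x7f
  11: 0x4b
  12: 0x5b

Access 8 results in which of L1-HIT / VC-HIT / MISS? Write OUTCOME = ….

0: 0x48 (blk 9, set 1) → MISS  vc=[]
1: 0x5b (blk 11, set 1) → MISS  vc=[9]
2: 0x7d (blk 15, set 1) → MISS  vc=[9, 11]
3: 0x7f (blk 15, set 1) → L1-HIT  vc=[9, 11]
4: 0x5c (blk 11, set 1) → VC-HIT  vc=[9, 15]
5: 0x7f (blk 15, set 1) → VC-HIT  vc=[9, 11]
6: 0x79 (blk 15, set 1) → L1-HIT  vc=[9, 11]
7: 0x78 (blk 15, set 1) → L1-HIT  vc=[9, 11]
8: 0x58 (blk 11, set 1) → VC-HIT  vc=[9, 15]
9: 0x78 (blk 15, set 1) → VC-HIT  vc=[9, 11]
10: 0x7f (blk 15, set 1) → L1-HIT  vc=[9, 11]
11: 0x4b (blk 9, set 1) → VC-HIT  vc=[15, 11]
12: 0x5b (blk 11, set 1) → VC-HIT  vc=[15, 9]

OUTCOME = VC-HIT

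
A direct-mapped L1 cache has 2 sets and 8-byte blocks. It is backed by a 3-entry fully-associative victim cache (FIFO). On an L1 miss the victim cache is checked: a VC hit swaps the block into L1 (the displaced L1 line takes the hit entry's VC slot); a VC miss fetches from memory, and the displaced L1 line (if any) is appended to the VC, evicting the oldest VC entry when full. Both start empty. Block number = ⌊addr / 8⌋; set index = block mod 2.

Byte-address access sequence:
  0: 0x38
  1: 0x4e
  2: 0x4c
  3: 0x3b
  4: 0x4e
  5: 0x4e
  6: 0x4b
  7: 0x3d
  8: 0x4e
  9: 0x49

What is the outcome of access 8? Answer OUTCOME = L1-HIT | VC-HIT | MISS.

#0 0x38→b7/s1 MISS; vc=[]
#1 0x4e→b9/s1 MISS; vc=[7]
#2 0x4c→b9/s1 L1-HIT; vc=[7]
#3 0x3b→b7/s1 VC-HIT; vc=[9]
#4 0x4e→b9/s1 VC-HIT; vc=[7]
#5 0x4e→b9/s1 L1-HIT; vc=[7]
#6 0x4b→b9/s1 L1-HIT; vc=[7]
#7 0x3d→b7/s1 VC-HIT; vc=[9]
#8 0x4e→b9/s1 VC-HIT; vc=[7]
#9 0x49→b9/s1 L1-HIT; vc=[7]

OUTCOME = VC-HIT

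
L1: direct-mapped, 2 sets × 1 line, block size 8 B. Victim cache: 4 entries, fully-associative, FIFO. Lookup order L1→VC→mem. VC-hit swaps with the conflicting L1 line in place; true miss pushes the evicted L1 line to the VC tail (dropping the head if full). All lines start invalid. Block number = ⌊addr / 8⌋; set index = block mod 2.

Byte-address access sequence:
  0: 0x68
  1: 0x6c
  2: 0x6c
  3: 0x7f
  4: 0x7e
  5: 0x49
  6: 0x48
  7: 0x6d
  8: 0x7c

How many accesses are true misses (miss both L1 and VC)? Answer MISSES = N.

MISSES = 3

0: 0x68 (blk 13, set 1) → MISS  vc=[]
1: 0x6c (blk 13, set 1) → L1-HIT  vc=[]
2: 0x6c (blk 13, set 1) → L1-HIT  vc=[]
3: 0x7f (blk 15, set 1) → MISS  vc=[13]
4: 0x7e (blk 15, set 1) → L1-HIT  vc=[13]
5: 0x49 (blk 9, set 1) → MISS  vc=[13, 15]
6: 0x48 (blk 9, set 1) → L1-HIT  vc=[13, 15]
7: 0x6d (blk 13, set 1) → VC-HIT  vc=[9, 15]
8: 0x7c (blk 15, set 1) → VC-HIT  vc=[9, 13]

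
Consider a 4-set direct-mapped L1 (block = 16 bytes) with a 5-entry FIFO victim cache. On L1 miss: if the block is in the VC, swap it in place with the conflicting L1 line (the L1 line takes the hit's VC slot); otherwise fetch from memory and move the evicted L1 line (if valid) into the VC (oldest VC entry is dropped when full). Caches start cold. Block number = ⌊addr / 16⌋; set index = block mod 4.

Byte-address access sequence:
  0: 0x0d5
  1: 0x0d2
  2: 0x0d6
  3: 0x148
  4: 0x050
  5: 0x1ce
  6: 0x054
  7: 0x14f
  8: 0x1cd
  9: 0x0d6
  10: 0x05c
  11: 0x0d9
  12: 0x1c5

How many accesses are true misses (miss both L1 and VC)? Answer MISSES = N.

  [0] addr=0xd5 blk=13 s=1: MISS | VC []
  [1] addr=0xd2 blk=13 s=1: L1-HIT | VC []
  [2] addr=0xd6 blk=13 s=1: L1-HIT | VC []
  [3] addr=0x148 blk=20 s=0: MISS | VC []
  [4] addr=0x50 blk=5 s=1: MISS | VC [13]
  [5] addr=0x1ce blk=28 s=0: MISS | VC [13, 20]
  [6] addr=0x54 blk=5 s=1: L1-HIT | VC [13, 20]
  [7] addr=0x14f blk=20 s=0: VC-HIT | VC [13, 28]
  [8] addr=0x1cd blk=28 s=0: VC-HIT | VC [13, 20]
  [9] addr=0xd6 blk=13 s=1: VC-HIT | VC [5, 20]
  [10] addr=0x5c blk=5 s=1: VC-HIT | VC [13, 20]
  [11] addr=0xd9 blk=13 s=1: VC-HIT | VC [5, 20]
  [12] addr=0x1c5 blk=28 s=0: L1-HIT | VC [5, 20]

MISSES = 4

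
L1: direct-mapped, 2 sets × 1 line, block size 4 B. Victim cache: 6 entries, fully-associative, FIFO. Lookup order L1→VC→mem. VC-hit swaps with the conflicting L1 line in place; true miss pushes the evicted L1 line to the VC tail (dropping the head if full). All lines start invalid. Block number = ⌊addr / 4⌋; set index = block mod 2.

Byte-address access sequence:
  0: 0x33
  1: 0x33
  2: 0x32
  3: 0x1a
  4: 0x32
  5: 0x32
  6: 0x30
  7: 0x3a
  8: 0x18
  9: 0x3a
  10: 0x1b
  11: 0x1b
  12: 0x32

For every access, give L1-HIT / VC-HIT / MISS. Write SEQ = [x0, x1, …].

0: 0x33 (blk 12, set 0) → MISS  vc=[]
1: 0x33 (blk 12, set 0) → L1-HIT  vc=[]
2: 0x32 (blk 12, set 0) → L1-HIT  vc=[]
3: 0x1a (blk 6, set 0) → MISS  vc=[12]
4: 0x32 (blk 12, set 0) → VC-HIT  vc=[6]
5: 0x32 (blk 12, set 0) → L1-HIT  vc=[6]
6: 0x30 (blk 12, set 0) → L1-HIT  vc=[6]
7: 0x3a (blk 14, set 0) → MISS  vc=[6, 12]
8: 0x18 (blk 6, set 0) → VC-HIT  vc=[14, 12]
9: 0x3a (blk 14, set 0) → VC-HIT  vc=[6, 12]
10: 0x1b (blk 6, set 0) → VC-HIT  vc=[14, 12]
11: 0x1b (blk 6, set 0) → L1-HIT  vc=[14, 12]
12: 0x32 (blk 12, set 0) → VC-HIT  vc=[14, 6]

SEQ = [MISS, L1-HIT, L1-HIT, MISS, VC-HIT, L1-HIT, L1-HIT, MISS, VC-HIT, VC-HIT, VC-HIT, L1-HIT, VC-HIT]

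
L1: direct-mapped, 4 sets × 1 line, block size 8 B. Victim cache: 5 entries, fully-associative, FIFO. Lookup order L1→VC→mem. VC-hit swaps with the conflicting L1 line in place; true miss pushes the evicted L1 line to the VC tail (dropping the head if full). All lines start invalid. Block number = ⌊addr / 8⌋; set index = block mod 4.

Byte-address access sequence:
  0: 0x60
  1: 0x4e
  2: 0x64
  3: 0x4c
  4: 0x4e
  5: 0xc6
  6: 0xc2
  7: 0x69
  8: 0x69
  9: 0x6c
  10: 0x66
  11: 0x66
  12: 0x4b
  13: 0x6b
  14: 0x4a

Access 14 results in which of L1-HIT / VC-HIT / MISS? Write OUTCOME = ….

OUTCOME = VC-HIT

#0 0x60→b12/s0 MISS; vc=[]
#1 0x4e→b9/s1 MISS; vc=[]
#2 0x64→b12/s0 L1-HIT; vc=[]
#3 0x4c→b9/s1 L1-HIT; vc=[]
#4 0x4e→b9/s1 L1-HIT; vc=[]
#5 0xc6→b24/s0 MISS; vc=[12]
#6 0xc2→b24/s0 L1-HIT; vc=[12]
#7 0x69→b13/s1 MISS; vc=[12,9]
#8 0x69→b13/s1 L1-HIT; vc=[12,9]
#9 0x6c→b13/s1 L1-HIT; vc=[12,9]
#10 0x66→b12/s0 VC-HIT; vc=[24,9]
#11 0x66→b12/s0 L1-HIT; vc=[24,9]
#12 0x4b→b9/s1 VC-HIT; vc=[24,13]
#13 0x6b→b13/s1 VC-HIT; vc=[24,9]
#14 0x4a→b9/s1 VC-HIT; vc=[24,13]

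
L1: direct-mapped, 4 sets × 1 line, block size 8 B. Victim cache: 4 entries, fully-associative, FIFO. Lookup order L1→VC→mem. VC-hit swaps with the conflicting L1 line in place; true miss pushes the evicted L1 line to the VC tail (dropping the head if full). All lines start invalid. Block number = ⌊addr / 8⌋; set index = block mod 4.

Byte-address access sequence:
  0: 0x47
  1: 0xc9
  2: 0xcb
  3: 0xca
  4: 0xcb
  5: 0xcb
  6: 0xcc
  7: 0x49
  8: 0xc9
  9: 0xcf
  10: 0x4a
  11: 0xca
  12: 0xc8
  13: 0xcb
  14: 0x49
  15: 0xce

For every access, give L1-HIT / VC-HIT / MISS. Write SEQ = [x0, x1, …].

  [0] addr=0x47 blk=8 s=0: MISS | VC []
  [1] addr=0xc9 blk=25 s=1: MISS | VC []
  [2] addr=0xcb blk=25 s=1: L1-HIT | VC []
  [3] addr=0xca blk=25 s=1: L1-HIT | VC []
  [4] addr=0xcb blk=25 s=1: L1-HIT | VC []
  [5] addr=0xcb blk=25 s=1: L1-HIT | VC []
  [6] addr=0xcc blk=25 s=1: L1-HIT | VC []
  [7] addr=0x49 blk=9 s=1: MISS | VC [25]
  [8] addr=0xc9 blk=25 s=1: VC-HIT | VC [9]
  [9] addr=0xcf blk=25 s=1: L1-HIT | VC [9]
  [10] addr=0x4a blk=9 s=1: VC-HIT | VC [25]
  [11] addr=0xca blk=25 s=1: VC-HIT | VC [9]
  [12] addr=0xc8 blk=25 s=1: L1-HIT | VC [9]
  [13] addr=0xcb blk=25 s=1: L1-HIT | VC [9]
  [14] addr=0x49 blk=9 s=1: VC-HIT | VC [25]
  [15] addr=0xce blk=25 s=1: VC-HIT | VC [9]

SEQ = [MISS, MISS, L1-HIT, L1-HIT, L1-HIT, L1-HIT, L1-HIT, MISS, VC-HIT, L1-HIT, VC-HIT, VC-HIT, L1-HIT, L1-HIT, VC-HIT, VC-HIT]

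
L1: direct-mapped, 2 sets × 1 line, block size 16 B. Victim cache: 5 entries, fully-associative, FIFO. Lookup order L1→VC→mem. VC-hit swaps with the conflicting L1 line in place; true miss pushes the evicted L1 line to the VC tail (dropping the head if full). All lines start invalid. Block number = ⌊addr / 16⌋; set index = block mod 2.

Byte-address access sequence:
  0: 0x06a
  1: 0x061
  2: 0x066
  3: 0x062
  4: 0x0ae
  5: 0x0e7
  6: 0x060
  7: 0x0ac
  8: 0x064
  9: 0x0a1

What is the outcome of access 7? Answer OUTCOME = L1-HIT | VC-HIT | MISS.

  [0] addr=0x6a blk=6 s=0: MISS | VC []
  [1] addr=0x61 blk=6 s=0: L1-HIT | VC []
  [2] addr=0x66 blk=6 s=0: L1-HIT | VC []
  [3] addr=0x62 blk=6 s=0: L1-HIT | VC []
  [4] addr=0xae blk=10 s=0: MISS | VC [6]
  [5] addr=0xe7 blk=14 s=0: MISS | VC [6, 10]
  [6] addr=0x60 blk=6 s=0: VC-HIT | VC [14, 10]
  [7] addr=0xac blk=10 s=0: VC-HIT | VC [14, 6]
  [8] addr=0x64 blk=6 s=0: VC-HIT | VC [14, 10]
  [9] addr=0xa1 blk=10 s=0: VC-HIT | VC [14, 6]

OUTCOME = VC-HIT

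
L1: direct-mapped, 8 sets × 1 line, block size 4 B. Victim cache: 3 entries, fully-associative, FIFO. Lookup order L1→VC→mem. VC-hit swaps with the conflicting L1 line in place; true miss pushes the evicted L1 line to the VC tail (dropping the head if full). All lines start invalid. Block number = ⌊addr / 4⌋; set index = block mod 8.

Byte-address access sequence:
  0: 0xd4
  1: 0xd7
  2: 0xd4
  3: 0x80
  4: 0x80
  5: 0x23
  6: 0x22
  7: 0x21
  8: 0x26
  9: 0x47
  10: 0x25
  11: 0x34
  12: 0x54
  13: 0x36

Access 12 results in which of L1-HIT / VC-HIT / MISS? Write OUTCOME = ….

  [0] addr=0xd4 blk=53 s=5: MISS | VC []
  [1] addr=0xd7 blk=53 s=5: L1-HIT | VC []
  [2] addr=0xd4 blk=53 s=5: L1-HIT | VC []
  [3] addr=0x80 blk=32 s=0: MISS | VC []
  [4] addr=0x80 blk=32 s=0: L1-HIT | VC []
  [5] addr=0x23 blk=8 s=0: MISS | VC [32]
  [6] addr=0x22 blk=8 s=0: L1-HIT | VC [32]
  [7] addr=0x21 blk=8 s=0: L1-HIT | VC [32]
  [8] addr=0x26 blk=9 s=1: MISS | VC [32]
  [9] addr=0x47 blk=17 s=1: MISS | VC [32, 9]
  [10] addr=0x25 blk=9 s=1: VC-HIT | VC [32, 17]
  [11] addr=0x34 blk=13 s=5: MISS | VC [32, 17, 53]
  [12] addr=0x54 blk=21 s=5: MISS | VC [17, 53, 13]
  [13] addr=0x36 blk=13 s=5: VC-HIT | VC [17, 53, 21]

OUTCOME = MISS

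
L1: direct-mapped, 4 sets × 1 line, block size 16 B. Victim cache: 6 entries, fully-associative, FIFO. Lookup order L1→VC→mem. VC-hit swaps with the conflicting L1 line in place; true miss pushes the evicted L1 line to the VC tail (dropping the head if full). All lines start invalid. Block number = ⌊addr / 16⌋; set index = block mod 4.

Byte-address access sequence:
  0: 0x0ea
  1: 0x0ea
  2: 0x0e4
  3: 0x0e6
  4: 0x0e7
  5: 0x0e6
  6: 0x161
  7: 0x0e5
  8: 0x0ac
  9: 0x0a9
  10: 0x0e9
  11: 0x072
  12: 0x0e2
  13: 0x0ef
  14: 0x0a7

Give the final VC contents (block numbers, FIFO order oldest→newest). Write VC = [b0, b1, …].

VC = [22, 14]

0: 0xea (blk 14, set 2) → MISS  vc=[]
1: 0xea (blk 14, set 2) → L1-HIT  vc=[]
2: 0xe4 (blk 14, set 2) → L1-HIT  vc=[]
3: 0xe6 (blk 14, set 2) → L1-HIT  vc=[]
4: 0xe7 (blk 14, set 2) → L1-HIT  vc=[]
5: 0xe6 (blk 14, set 2) → L1-HIT  vc=[]
6: 0x161 (blk 22, set 2) → MISS  vc=[14]
7: 0xe5 (blk 14, set 2) → VC-HIT  vc=[22]
8: 0xac (blk 10, set 2) → MISS  vc=[22, 14]
9: 0xa9 (blk 10, set 2) → L1-HIT  vc=[22, 14]
10: 0xe9 (blk 14, set 2) → VC-HIT  vc=[22, 10]
11: 0x72 (blk 7, set 3) → MISS  vc=[22, 10]
12: 0xe2 (blk 14, set 2) → L1-HIT  vc=[22, 10]
13: 0xef (blk 14, set 2) → L1-HIT  vc=[22, 10]
14: 0xa7 (blk 10, set 2) → VC-HIT  vc=[22, 14]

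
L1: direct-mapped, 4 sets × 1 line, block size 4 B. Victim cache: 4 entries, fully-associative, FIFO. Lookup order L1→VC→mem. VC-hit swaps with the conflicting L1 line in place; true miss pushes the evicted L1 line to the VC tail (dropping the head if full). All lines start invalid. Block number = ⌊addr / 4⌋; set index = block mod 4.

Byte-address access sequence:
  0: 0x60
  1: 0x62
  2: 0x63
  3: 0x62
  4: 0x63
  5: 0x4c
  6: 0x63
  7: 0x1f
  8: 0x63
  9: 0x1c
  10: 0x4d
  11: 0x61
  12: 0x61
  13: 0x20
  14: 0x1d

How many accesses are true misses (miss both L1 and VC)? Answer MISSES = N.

  [0] addr=0x60 blk=24 s=0: MISS | VC []
  [1] addr=0x62 blk=24 s=0: L1-HIT | VC []
  [2] addr=0x63 blk=24 s=0: L1-HIT | VC []
  [3] addr=0x62 blk=24 s=0: L1-HIT | VC []
  [4] addr=0x63 blk=24 s=0: L1-HIT | VC []
  [5] addr=0x4c blk=19 s=3: MISS | VC []
  [6] addr=0x63 blk=24 s=0: L1-HIT | VC []
  [7] addr=0x1f blk=7 s=3: MISS | VC [19]
  [8] addr=0x63 blk=24 s=0: L1-HIT | VC [19]
  [9] addr=0x1c blk=7 s=3: L1-HIT | VC [19]
  [10] addr=0x4d blk=19 s=3: VC-HIT | VC [7]
  [11] addr=0x61 blk=24 s=0: L1-HIT | VC [7]
  [12] addr=0x61 blk=24 s=0: L1-HIT | VC [7]
  [13] addr=0x20 blk=8 s=0: MISS | VC [7, 24]
  [14] addr=0x1d blk=7 s=3: VC-HIT | VC [19, 24]

MISSES = 4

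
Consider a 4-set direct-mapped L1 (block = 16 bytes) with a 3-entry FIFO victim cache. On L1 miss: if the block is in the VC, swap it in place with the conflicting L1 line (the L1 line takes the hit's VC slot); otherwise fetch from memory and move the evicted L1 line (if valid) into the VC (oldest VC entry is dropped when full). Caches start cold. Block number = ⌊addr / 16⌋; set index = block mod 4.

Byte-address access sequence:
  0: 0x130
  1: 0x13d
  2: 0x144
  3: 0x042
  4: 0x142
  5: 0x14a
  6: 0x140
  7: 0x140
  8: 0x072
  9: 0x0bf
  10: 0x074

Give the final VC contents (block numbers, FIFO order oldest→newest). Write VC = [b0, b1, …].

VC = [4, 19, 11]

  [0] addr=0x130 blk=19 s=3: MISS | VC []
  [1] addr=0x13d blk=19 s=3: L1-HIT | VC []
  [2] addr=0x144 blk=20 s=0: MISS | VC []
  [3] addr=0x42 blk=4 s=0: MISS | VC [20]
  [4] addr=0x142 blk=20 s=0: VC-HIT | VC [4]
  [5] addr=0x14a blk=20 s=0: L1-HIT | VC [4]
  [6] addr=0x140 blk=20 s=0: L1-HIT | VC [4]
  [7] addr=0x140 blk=20 s=0: L1-HIT | VC [4]
  [8] addr=0x72 blk=7 s=3: MISS | VC [4, 19]
  [9] addr=0xbf blk=11 s=3: MISS | VC [4, 19, 7]
  [10] addr=0x74 blk=7 s=3: VC-HIT | VC [4, 19, 11]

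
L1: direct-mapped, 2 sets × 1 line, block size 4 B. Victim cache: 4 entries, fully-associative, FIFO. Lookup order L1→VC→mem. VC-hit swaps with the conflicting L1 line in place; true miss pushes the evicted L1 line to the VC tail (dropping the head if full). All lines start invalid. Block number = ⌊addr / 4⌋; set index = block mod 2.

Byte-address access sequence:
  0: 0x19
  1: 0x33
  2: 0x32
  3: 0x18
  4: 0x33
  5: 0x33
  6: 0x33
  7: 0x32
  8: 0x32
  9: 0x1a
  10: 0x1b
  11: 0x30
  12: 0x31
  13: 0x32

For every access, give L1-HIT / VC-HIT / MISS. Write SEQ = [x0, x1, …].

SEQ = [MISS, MISS, L1-HIT, VC-HIT, VC-HIT, L1-HIT, L1-HIT, L1-HIT, L1-HIT, VC-HIT, L1-HIT, VC-HIT, L1-HIT, L1-HIT]

0: 0x19 (blk 6, set 0) → MISS  vc=[]
1: 0x33 (blk 12, set 0) → MISS  vc=[6]
2: 0x32 (blk 12, set 0) → L1-HIT  vc=[6]
3: 0x18 (blk 6, set 0) → VC-HIT  vc=[12]
4: 0x33 (blk 12, set 0) → VC-HIT  vc=[6]
5: 0x33 (blk 12, set 0) → L1-HIT  vc=[6]
6: 0x33 (blk 12, set 0) → L1-HIT  vc=[6]
7: 0x32 (blk 12, set 0) → L1-HIT  vc=[6]
8: 0x32 (blk 12, set 0) → L1-HIT  vc=[6]
9: 0x1a (blk 6, set 0) → VC-HIT  vc=[12]
10: 0x1b (blk 6, set 0) → L1-HIT  vc=[12]
11: 0x30 (blk 12, set 0) → VC-HIT  vc=[6]
12: 0x31 (blk 12, set 0) → L1-HIT  vc=[6]
13: 0x32 (blk 12, set 0) → L1-HIT  vc=[6]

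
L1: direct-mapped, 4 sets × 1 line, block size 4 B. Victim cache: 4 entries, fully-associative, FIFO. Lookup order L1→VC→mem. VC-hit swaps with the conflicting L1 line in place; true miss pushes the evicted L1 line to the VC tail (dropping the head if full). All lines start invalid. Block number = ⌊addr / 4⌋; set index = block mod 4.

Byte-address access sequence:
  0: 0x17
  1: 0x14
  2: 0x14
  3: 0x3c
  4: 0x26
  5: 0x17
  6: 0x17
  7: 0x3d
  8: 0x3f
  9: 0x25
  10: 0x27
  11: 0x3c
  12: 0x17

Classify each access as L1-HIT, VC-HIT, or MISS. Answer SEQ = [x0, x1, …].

SEQ = [MISS, L1-HIT, L1-HIT, MISS, MISS, VC-HIT, L1-HIT, L1-HIT, L1-HIT, VC-HIT, L1-HIT, L1-HIT, VC-HIT]

#0 0x17→b5/s1 MISS; vc=[]
#1 0x14→b5/s1 L1-HIT; vc=[]
#2 0x14→b5/s1 L1-HIT; vc=[]
#3 0x3c→b15/s3 MISS; vc=[]
#4 0x26→b9/s1 MISS; vc=[5]
#5 0x17→b5/s1 VC-HIT; vc=[9]
#6 0x17→b5/s1 L1-HIT; vc=[9]
#7 0x3d→b15/s3 L1-HIT; vc=[9]
#8 0x3f→b15/s3 L1-HIT; vc=[9]
#9 0x25→b9/s1 VC-HIT; vc=[5]
#10 0x27→b9/s1 L1-HIT; vc=[5]
#11 0x3c→b15/s3 L1-HIT; vc=[5]
#12 0x17→b5/s1 VC-HIT; vc=[9]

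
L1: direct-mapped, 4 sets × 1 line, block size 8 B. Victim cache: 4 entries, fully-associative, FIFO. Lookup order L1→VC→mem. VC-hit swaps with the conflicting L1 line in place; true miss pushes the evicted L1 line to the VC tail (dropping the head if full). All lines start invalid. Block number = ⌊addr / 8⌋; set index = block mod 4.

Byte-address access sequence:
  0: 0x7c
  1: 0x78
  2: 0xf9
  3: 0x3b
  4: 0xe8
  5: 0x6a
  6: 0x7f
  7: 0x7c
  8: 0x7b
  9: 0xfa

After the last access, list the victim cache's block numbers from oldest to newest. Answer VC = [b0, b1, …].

  [0] addr=0x7c blk=15 s=3: MISS | VC []
  [1] addr=0x78 blk=15 s=3: L1-HIT | VC []
  [2] addr=0xf9 blk=31 s=3: MISS | VC [15]
  [3] addr=0x3b blk=7 s=3: MISS | VC [15, 31]
  [4] addr=0xe8 blk=29 s=1: MISS | VC [15, 31]
  [5] addr=0x6a blk=13 s=1: MISS | VC [15, 31, 29]
  [6] addr=0x7f blk=15 s=3: VC-HIT | VC [7, 31, 29]
  [7] addr=0x7c blk=15 s=3: L1-HIT | VC [7, 31, 29]
  [8] addr=0x7b blk=15 s=3: L1-HIT | VC [7, 31, 29]
  [9] addr=0xfa blk=31 s=3: VC-HIT | VC [7, 15, 29]

VC = [7, 15, 29]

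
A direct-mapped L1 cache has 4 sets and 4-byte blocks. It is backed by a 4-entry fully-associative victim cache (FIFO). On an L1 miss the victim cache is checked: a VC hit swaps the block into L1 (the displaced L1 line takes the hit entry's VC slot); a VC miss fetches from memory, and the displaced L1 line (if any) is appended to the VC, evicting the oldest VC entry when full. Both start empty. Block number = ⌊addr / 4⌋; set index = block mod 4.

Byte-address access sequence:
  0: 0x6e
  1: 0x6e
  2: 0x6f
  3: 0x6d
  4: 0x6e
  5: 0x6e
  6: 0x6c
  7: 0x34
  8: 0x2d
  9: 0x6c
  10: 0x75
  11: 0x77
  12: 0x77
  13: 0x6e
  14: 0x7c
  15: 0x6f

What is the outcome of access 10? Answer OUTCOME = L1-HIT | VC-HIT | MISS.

OUTCOME = MISS

0: 0x6e (blk 27, set 3) → MISS  vc=[]
1: 0x6e (blk 27, set 3) → L1-HIT  vc=[]
2: 0x6f (blk 27, set 3) → L1-HIT  vc=[]
3: 0x6d (blk 27, set 3) → L1-HIT  vc=[]
4: 0x6e (blk 27, set 3) → L1-HIT  vc=[]
5: 0x6e (blk 27, set 3) → L1-HIT  vc=[]
6: 0x6c (blk 27, set 3) → L1-HIT  vc=[]
7: 0x34 (blk 13, set 1) → MISS  vc=[]
8: 0x2d (blk 11, set 3) → MISS  vc=[27]
9: 0x6c (blk 27, set 3) → VC-HIT  vc=[11]
10: 0x75 (blk 29, set 1) → MISS  vc=[11, 13]
11: 0x77 (blk 29, set 1) → L1-HIT  vc=[11, 13]
12: 0x77 (blk 29, set 1) → L1-HIT  vc=[11, 13]
13: 0x6e (blk 27, set 3) → L1-HIT  vc=[11, 13]
14: 0x7c (blk 31, set 3) → MISS  vc=[11, 13, 27]
15: 0x6f (blk 27, set 3) → VC-HIT  vc=[11, 13, 31]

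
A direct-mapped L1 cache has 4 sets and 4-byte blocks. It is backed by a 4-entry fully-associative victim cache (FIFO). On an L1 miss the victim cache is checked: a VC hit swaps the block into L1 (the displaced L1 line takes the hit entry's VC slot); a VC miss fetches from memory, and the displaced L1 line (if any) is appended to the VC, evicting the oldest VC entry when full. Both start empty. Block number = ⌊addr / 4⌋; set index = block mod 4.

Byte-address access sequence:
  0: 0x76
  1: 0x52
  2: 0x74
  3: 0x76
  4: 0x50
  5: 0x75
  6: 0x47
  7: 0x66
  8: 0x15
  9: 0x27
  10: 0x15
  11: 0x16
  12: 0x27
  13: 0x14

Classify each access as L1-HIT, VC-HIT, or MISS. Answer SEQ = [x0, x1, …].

SEQ = [MISS, MISS, L1-HIT, L1-HIT, L1-HIT, L1-HIT, MISS, MISS, MISS, MISS, VC-HIT, L1-HIT, VC-HIT, VC-HIT]

#0 0x76→b29/s1 MISS; vc=[]
#1 0x52→b20/s0 MISS; vc=[]
#2 0x74→b29/s1 L1-HIT; vc=[]
#3 0x76→b29/s1 L1-HIT; vc=[]
#4 0x50→b20/s0 L1-HIT; vc=[]
#5 0x75→b29/s1 L1-HIT; vc=[]
#6 0x47→b17/s1 MISS; vc=[29]
#7 0x66→b25/s1 MISS; vc=[29,17]
#8 0x15→b5/s1 MISS; vc=[29,17,25]
#9 0x27→b9/s1 MISS; vc=[29,17,25,5]
#10 0x15→b5/s1 VC-HIT; vc=[29,17,25,9]
#11 0x16→b5/s1 L1-HIT; vc=[29,17,25,9]
#12 0x27→b9/s1 VC-HIT; vc=[29,17,25,5]
#13 0x14→b5/s1 VC-HIT; vc=[29,17,25,9]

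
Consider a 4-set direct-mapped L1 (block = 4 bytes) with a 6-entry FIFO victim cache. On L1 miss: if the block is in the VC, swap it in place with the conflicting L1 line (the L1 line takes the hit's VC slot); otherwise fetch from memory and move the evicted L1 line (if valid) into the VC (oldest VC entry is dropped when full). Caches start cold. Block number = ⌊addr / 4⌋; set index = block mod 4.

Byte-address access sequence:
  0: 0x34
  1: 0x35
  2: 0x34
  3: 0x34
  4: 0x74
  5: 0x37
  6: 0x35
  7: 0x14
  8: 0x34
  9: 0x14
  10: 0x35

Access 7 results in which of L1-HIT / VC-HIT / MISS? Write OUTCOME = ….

#0 0x34→b13/s1 MISS; vc=[]
#1 0x35→b13/s1 L1-HIT; vc=[]
#2 0x34→b13/s1 L1-HIT; vc=[]
#3 0x34→b13/s1 L1-HIT; vc=[]
#4 0x74→b29/s1 MISS; vc=[13]
#5 0x37→b13/s1 VC-HIT; vc=[29]
#6 0x35→b13/s1 L1-HIT; vc=[29]
#7 0x14→b5/s1 MISS; vc=[29,13]
#8 0x34→b13/s1 VC-HIT; vc=[29,5]
#9 0x14→b5/s1 VC-HIT; vc=[29,13]
#10 0x35→b13/s1 VC-HIT; vc=[29,5]

OUTCOME = MISS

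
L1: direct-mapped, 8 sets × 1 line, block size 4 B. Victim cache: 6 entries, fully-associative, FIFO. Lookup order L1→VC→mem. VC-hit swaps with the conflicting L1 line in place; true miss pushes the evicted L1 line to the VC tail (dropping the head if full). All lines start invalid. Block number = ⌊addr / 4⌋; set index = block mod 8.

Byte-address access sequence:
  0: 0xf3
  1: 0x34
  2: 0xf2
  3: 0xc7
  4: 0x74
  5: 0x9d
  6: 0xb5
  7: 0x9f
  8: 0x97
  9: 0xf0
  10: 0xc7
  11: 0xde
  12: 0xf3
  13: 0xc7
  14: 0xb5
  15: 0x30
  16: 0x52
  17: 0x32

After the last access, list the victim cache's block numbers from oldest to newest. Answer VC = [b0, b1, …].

VC = [13, 29, 37, 39, 60, 20]

#0 0xf3→b60/s4 MISS; vc=[]
#1 0x34→b13/s5 MISS; vc=[]
#2 0xf2→b60/s4 L1-HIT; vc=[]
#3 0xc7→b49/s1 MISS; vc=[]
#4 0x74→b29/s5 MISS; vc=[13]
#5 0x9d→b39/s7 MISS; vc=[13]
#6 0xb5→b45/s5 MISS; vc=[13,29]
#7 0x9f→b39/s7 L1-HIT; vc=[13,29]
#8 0x97→b37/s5 MISS; vc=[13,29,45]
#9 0xf0→b60/s4 L1-HIT; vc=[13,29,45]
#10 0xc7→b49/s1 L1-HIT; vc=[13,29,45]
#11 0xde→b55/s7 MISS; vc=[13,29,45,39]
#12 0xf3→b60/s4 L1-HIT; vc=[13,29,45,39]
#13 0xc7→b49/s1 L1-HIT; vc=[13,29,45,39]
#14 0xb5→b45/s5 VC-HIT; vc=[13,29,37,39]
#15 0x30→b12/s4 MISS; vc=[13,29,37,39,60]
#16 0x52→b20/s4 MISS; vc=[13,29,37,39,60,12]
#17 0x32→b12/s4 VC-HIT; vc=[13,29,37,39,60,20]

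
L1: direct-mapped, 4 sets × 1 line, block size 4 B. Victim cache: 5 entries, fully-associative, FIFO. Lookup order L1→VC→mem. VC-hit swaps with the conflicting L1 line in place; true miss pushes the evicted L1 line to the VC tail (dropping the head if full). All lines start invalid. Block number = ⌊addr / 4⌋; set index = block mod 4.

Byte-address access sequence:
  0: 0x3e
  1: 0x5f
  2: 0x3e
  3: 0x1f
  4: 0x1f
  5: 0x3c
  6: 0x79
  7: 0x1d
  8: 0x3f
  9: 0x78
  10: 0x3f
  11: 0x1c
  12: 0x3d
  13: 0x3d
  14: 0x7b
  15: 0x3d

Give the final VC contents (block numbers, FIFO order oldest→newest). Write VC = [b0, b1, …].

#0 0x3e→b15/s3 MISS; vc=[]
#1 0x5f→b23/s3 MISS; vc=[15]
#2 0x3e→b15/s3 VC-HIT; vc=[23]
#3 0x1f→b7/s3 MISS; vc=[23,15]
#4 0x1f→b7/s3 L1-HIT; vc=[23,15]
#5 0x3c→b15/s3 VC-HIT; vc=[23,7]
#6 0x79→b30/s2 MISS; vc=[23,7]
#7 0x1d→b7/s3 VC-HIT; vc=[23,15]
#8 0x3f→b15/s3 VC-HIT; vc=[23,7]
#9 0x78→b30/s2 L1-HIT; vc=[23,7]
#10 0x3f→b15/s3 L1-HIT; vc=[23,7]
#11 0x1c→b7/s3 VC-HIT; vc=[23,15]
#12 0x3d→b15/s3 VC-HIT; vc=[23,7]
#13 0x3d→b15/s3 L1-HIT; vc=[23,7]
#14 0x7b→b30/s2 L1-HIT; vc=[23,7]
#15 0x3d→b15/s3 L1-HIT; vc=[23,7]

VC = [23, 7]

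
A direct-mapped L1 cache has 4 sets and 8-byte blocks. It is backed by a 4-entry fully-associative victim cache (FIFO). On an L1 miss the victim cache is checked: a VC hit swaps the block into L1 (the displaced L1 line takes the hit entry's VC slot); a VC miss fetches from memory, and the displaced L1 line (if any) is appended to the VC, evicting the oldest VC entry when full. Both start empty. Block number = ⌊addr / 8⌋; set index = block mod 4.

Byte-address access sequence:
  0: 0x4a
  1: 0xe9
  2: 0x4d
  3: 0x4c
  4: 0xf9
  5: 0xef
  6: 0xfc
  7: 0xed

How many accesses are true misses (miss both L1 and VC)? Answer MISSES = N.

MISSES = 3

#0 0x4a→b9/s1 MISS; vc=[]
#1 0xe9→b29/s1 MISS; vc=[9]
#2 0x4d→b9/s1 VC-HIT; vc=[29]
#3 0x4c→b9/s1 L1-HIT; vc=[29]
#4 0xf9→b31/s3 MISS; vc=[29]
#5 0xef→b29/s1 VC-HIT; vc=[9]
#6 0xfc→b31/s3 L1-HIT; vc=[9]
#7 0xed→b29/s1 L1-HIT; vc=[9]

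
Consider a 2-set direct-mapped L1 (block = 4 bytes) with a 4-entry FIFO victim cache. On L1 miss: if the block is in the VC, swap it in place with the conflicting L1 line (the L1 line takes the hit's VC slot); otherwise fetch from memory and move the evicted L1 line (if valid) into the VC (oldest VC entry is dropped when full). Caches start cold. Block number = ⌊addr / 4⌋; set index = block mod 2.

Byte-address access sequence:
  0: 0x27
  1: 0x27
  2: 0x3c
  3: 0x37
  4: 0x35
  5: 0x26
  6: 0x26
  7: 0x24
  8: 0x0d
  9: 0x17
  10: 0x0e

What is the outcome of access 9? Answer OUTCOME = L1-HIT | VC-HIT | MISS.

#0 0x27→b9/s1 MISS; vc=[]
#1 0x27→b9/s1 L1-HIT; vc=[]
#2 0x3c→b15/s1 MISS; vc=[9]
#3 0x37→b13/s1 MISS; vc=[9,15]
#4 0x35→b13/s1 L1-HIT; vc=[9,15]
#5 0x26→b9/s1 VC-HIT; vc=[13,15]
#6 0x26→b9/s1 L1-HIT; vc=[13,15]
#7 0x24→b9/s1 L1-HIT; vc=[13,15]
#8 0xd→b3/s1 MISS; vc=[13,15,9]
#9 0x17→b5/s1 MISS; vc=[13,15,9,3]
#10 0xe→b3/s1 VC-HIT; vc=[13,15,9,5]

OUTCOME = MISS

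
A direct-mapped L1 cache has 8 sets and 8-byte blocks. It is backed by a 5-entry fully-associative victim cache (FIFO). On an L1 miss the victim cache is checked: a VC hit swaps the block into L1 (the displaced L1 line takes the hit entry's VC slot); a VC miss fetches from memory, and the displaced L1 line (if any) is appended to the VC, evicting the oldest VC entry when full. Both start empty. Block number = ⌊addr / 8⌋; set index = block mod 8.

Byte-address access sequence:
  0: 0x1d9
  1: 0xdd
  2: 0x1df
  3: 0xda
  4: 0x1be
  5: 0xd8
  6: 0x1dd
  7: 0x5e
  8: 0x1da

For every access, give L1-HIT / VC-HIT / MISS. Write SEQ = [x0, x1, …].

SEQ = [MISS, MISS, VC-HIT, VC-HIT, MISS, L1-HIT, VC-HIT, MISS, VC-HIT]

#0 0x1d9→b59/s3 MISS; vc=[]
#1 0xdd→b27/s3 MISS; vc=[59]
#2 0x1df→b59/s3 VC-HIT; vc=[27]
#3 0xda→b27/s3 VC-HIT; vc=[59]
#4 0x1be→b55/s7 MISS; vc=[59]
#5 0xd8→b27/s3 L1-HIT; vc=[59]
#6 0x1dd→b59/s3 VC-HIT; vc=[27]
#7 0x5e→b11/s3 MISS; vc=[27,59]
#8 0x1da→b59/s3 VC-HIT; vc=[27,11]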